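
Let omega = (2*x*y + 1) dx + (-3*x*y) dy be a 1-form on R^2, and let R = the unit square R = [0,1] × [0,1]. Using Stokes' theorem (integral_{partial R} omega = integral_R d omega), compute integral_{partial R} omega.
integral_(partial R) omega = -5/2

Stokes: integral_partial_R omega = integral_R d omega with d omega = (∂Q/∂x - ∂P/∂y) dx ∧ dy.
  ∂Q/∂x = -3*y
  ∂P/∂y = 2*x
  integrand = ∂Q/∂x - ∂P/∂y = -2*x - 3*y.
Integrating over R: integral_0^1 integral_0^1 (-2*x - 3*y) dx dy = -5/2.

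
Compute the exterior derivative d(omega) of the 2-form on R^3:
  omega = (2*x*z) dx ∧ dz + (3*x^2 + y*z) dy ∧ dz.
d(omega) = (6*x) dx ∧ dy ∧ dz

For a 2-form omega = sum_{i<j} g_{ij} dx_i ∧ dx_j, the exterior derivative is
  d(omega) = sum_{i<j} d(g_{ij}) ∧ dx_i ∧ dx_j = sum_{i<j, k} (∂g_{ij}/∂x_k) dx_k ∧ dx_i ∧ dx_j.
Expand each term, using dx_k ∧ dx_i ∧ dx_j = sgn(permutation) dx_{(a)} ∧ dx_{(b)} ∧ dx_{(c)} with (a < b < c) sorted:
  d(3*x^2 + y*z) includes (∂/∂x)(3*x^2 + y*z) dx = (6*x) dx, which multiplied by dy ∧ dz gives (6*x) dx ∧ dy ∧ dz
Collecting like 3-forms: d(omega) = (6*x) dx ∧ dy ∧ dz.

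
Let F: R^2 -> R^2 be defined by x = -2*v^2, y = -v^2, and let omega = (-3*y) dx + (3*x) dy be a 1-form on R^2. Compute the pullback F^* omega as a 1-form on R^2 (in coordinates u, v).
F^* omega = 0

Using F^*(f dg) = (f ∘ F) d(g ∘ F), substitute each coordinate x_i by F_i(u, v) in f_i, and replace dx_i by d F_i = (∂F_i/∂u) du + (∂F_i/∂v) dv.
  For the x component: f_1(F) = 3*v^2; d F_1 = (0) du + (-4*v) dv
  For the y component: f_2(F) = -6*v^2; d F_2 = (0) du + (-2*v) dv
Combining and collecting du, dv coefficients:
  coeff of du: 0
  coeff of dv: 0
F^* omega = 0.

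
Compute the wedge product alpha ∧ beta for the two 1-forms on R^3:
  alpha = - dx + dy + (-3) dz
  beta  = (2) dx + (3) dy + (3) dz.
alpha ∧ beta = (-5) dx ∧ dy + (3) dx ∧ dz + (12) dy ∧ dz

Distribute the wedge, using dx_i ∧ dx_j = -dx_j ∧ dx_i and dx_i ∧ dx_i = 0. For each pair (i, j) with i < j, the coefficient of dx_i ∧ dx_j in alpha ∧ beta is (alpha_i * beta_j - alpha_j * beta_i). Collecting: alpha ∧ beta = (-5) dx ∧ dy + (3) dx ∧ dz + (12) dy ∧ dz.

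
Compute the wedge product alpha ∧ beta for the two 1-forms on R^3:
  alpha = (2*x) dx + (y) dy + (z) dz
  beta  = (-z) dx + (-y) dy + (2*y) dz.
alpha ∧ beta = (y*(-2*x + z)) dx ∧ dy + (4*x*y + z^2) dx ∧ dz + (y*(2*y + z)) dy ∧ dz

Distribute the wedge, using dx_i ∧ dx_j = -dx_j ∧ dx_i and dx_i ∧ dx_i = 0. For each pair (i, j) with i < j, the coefficient of dx_i ∧ dx_j in alpha ∧ beta is (alpha_i * beta_j - alpha_j * beta_i). Collecting: alpha ∧ beta = (y*(-2*x + z)) dx ∧ dy + (4*x*y + z^2) dx ∧ dz + (y*(2*y + z)) dy ∧ dz.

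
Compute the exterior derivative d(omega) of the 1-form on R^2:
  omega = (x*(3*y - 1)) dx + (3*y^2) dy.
d(omega) = (-3*x) dx ∧ dy

For a 1-form omega = sum_i f_i dx_i, the exterior derivative is
  d(omega) = sum_{i < j} (∂f_j/∂x_i - ∂f_i/∂x_j) dx_i ∧ dx_j.
  coefficient of dx ∧ dy: ∂f_2/∂x - ∂f_1/∂y = ∂(3*y^2)/∂x - ∂(x*(3*y - 1))/∂y = -3*x
Assembling: d(omega) = (-3*x) dx ∧ dy.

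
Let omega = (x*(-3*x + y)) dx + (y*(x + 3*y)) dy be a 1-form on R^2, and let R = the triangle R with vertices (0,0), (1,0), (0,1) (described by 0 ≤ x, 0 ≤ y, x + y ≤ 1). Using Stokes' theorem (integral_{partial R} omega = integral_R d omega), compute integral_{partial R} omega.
integral_(partial R) omega = 0

Stokes: integral_partial_R omega = integral_R d omega with d omega = (∂Q/∂x - ∂P/∂y) dx ∧ dy.
  ∂Q/∂x = y
  ∂P/∂y = x
  integrand = ∂Q/∂x - ∂P/∂y = -x + y.
Integrating over R: integral_0^1 integral_0^{1-x} (-x + y) dy dx = 0.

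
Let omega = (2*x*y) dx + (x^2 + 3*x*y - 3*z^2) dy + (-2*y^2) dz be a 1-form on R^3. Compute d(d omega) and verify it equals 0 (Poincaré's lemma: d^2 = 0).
d(d omega) = 0

Step 1: d omega = sum_{i<j} (∂f_j/∂x_i - ∂f_i/∂x_j) dx_i ∧ dx_j:
  coeff of dx ∧ dy: 3*y
  coeff of dx ∧ dz: 0
  coeff of dy ∧ dz: -4*y + 6*z
Step 2: Apply d again to each 2-form coefficient. The only possible 3-form in R^3 is dx ∧ dy ∧ dz, with coefficient
  ∂(coeff of dy∧dz)/∂x - ∂(coeff of dx∧dz)/∂y + ∂(coeff of dx∧dy)/∂z
  = ∂/∂x (-4*y + 6*z) - ∂/∂y (0) + ∂/∂z (3*y).
Each of these terms simplifies to sums of mixed partials that cancel in pairs. The result is 0 (by equality of mixed partials for smooth functions — Schwarz / Clairaut).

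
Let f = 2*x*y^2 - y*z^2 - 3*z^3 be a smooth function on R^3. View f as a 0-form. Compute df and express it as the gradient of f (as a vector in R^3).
df = (2*y^2) dx + (4*x*y - z^2) dy + (z*(-2*y - 9*z)) dz; grad f = (2*y^2, 4*x*y - z^2, z*(-2*y - 9*z))

For a 0-form f, d f = (∂f/∂x) dx + (∂f/∂y) dy + (∂f/∂z) dz. The components of the vector representation are exactly the entries of grad f in Cartesian coordinates:
  ∂f/∂x = 2*y^2
  ∂f/∂y = 4*x*y - z^2
  ∂f/∂z = z*(-2*y - 9*z).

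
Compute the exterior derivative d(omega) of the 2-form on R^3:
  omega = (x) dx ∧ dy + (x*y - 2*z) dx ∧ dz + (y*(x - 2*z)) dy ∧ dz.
d(omega) = (-x + y) dx ∧ dy ∧ dz

For a 2-form omega = sum_{i<j} g_{ij} dx_i ∧ dx_j, the exterior derivative is
  d(omega) = sum_{i<j} d(g_{ij}) ∧ dx_i ∧ dx_j = sum_{i<j, k} (∂g_{ij}/∂x_k) dx_k ∧ dx_i ∧ dx_j.
Expand each term, using dx_k ∧ dx_i ∧ dx_j = sgn(permutation) dx_{(a)} ∧ dx_{(b)} ∧ dx_{(c)} with (a < b < c) sorted:
  d(x*y - 2*z) includes (∂/∂y)(x*y - 2*z) dy = (x) dy, which multiplied by dx ∧ dz gives (-x) dx ∧ dy ∧ dz
  d(y*(x - 2*z)) includes (∂/∂x)(y*(x - 2*z)) dx = (y) dx, which multiplied by dy ∧ dz gives (y) dx ∧ dy ∧ dz
Collecting like 3-forms: d(omega) = (-x + y) dx ∧ dy ∧ dz.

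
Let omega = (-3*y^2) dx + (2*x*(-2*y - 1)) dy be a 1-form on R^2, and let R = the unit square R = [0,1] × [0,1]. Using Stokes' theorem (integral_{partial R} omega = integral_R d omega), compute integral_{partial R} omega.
integral_(partial R) omega = -1

Stokes: integral_partial_R omega = integral_R d omega with d omega = (∂Q/∂x - ∂P/∂y) dx ∧ dy.
  ∂Q/∂x = -4*y - 2
  ∂P/∂y = -6*y
  integrand = ∂Q/∂x - ∂P/∂y = 2*y - 2.
Integrating over R: integral_0^1 integral_0^1 (2*y - 2) dx dy = -1.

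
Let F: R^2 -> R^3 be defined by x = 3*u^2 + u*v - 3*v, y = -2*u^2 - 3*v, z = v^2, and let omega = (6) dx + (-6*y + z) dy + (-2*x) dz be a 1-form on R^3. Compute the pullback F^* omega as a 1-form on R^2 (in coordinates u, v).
F^* omega = (-48*u^3 - 4*u*v^2 - 72*u*v + 36*u + 6*v) du + (-12*u^2*v - 36*u^2 - 4*u*v^2 + 6*u + 9*v^2 - 54*v - 18) dv

Using F^*(f dg) = (f ∘ F) d(g ∘ F), substitute each coordinate x_i by F_i(u, v) in f_i, and replace dx_i by d F_i = (∂F_i/∂u) du + (∂F_i/∂v) dv.
  For the x component: f_1(F) = 6; d F_1 = (6*u + v) du + (u - 3) dv
  For the y component: f_2(F) = 12*u^2 + v^2 + 18*v; d F_2 = (-4*u) du + (-3) dv
  For the z component: f_3(F) = -6*u^2 - 2*u*v + 6*v; d F_3 = (0) du + (2*v) dv
Combining and collecting du, dv coefficients:
  coeff of du: -48*u^3 - 4*u*v^2 - 72*u*v + 36*u + 6*v
  coeff of dv: -12*u^2*v - 36*u^2 - 4*u*v^2 + 6*u + 9*v^2 - 54*v - 18
F^* omega = (-48*u^3 - 4*u*v^2 - 72*u*v + 36*u + 6*v) du + (-12*u^2*v - 36*u^2 - 4*u*v^2 + 6*u + 9*v^2 - 54*v - 18) dv.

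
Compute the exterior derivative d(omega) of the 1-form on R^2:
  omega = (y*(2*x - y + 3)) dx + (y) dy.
d(omega) = (-2*x + 2*y - 3) dx ∧ dy

For a 1-form omega = sum_i f_i dx_i, the exterior derivative is
  d(omega) = sum_{i < j} (∂f_j/∂x_i - ∂f_i/∂x_j) dx_i ∧ dx_j.
  coefficient of dx ∧ dy: ∂f_2/∂x - ∂f_1/∂y = ∂(y)/∂x - ∂(y*(2*x - y + 3))/∂y = -2*x + 2*y - 3
Assembling: d(omega) = (-2*x + 2*y - 3) dx ∧ dy.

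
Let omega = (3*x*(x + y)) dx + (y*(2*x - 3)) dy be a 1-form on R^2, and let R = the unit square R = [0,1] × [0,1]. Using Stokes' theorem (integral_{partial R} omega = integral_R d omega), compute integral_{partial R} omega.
integral_(partial R) omega = -1/2

Stokes: integral_partial_R omega = integral_R d omega with d omega = (∂Q/∂x - ∂P/∂y) dx ∧ dy.
  ∂Q/∂x = 2*y
  ∂P/∂y = 3*x
  integrand = ∂Q/∂x - ∂P/∂y = -3*x + 2*y.
Integrating over R: integral_0^1 integral_0^1 (-3*x + 2*y) dx dy = -1/2.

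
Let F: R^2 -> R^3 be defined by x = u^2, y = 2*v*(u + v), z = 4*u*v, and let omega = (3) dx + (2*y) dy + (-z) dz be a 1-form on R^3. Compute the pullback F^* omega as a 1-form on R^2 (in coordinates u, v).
F^* omega = (-8*u*v^2 + 6*u + 8*v^3) du + (8*v*(-u^2 + 3*u*v + 2*v^2)) dv

Using F^*(f dg) = (f ∘ F) d(g ∘ F), substitute each coordinate x_i by F_i(u, v) in f_i, and replace dx_i by d F_i = (∂F_i/∂u) du + (∂F_i/∂v) dv.
  For the x component: f_1(F) = 3; d F_1 = (2*u) du + (0) dv
  For the y component: f_2(F) = 4*v*(u + v); d F_2 = (2*v) du + (2*u + 4*v) dv
  For the z component: f_3(F) = -4*u*v; d F_3 = (4*v) du + (4*u) dv
Combining and collecting du, dv coefficients:
  coeff of du: -8*u*v^2 + 6*u + 8*v^3
  coeff of dv: 8*v*(-u^2 + 3*u*v + 2*v^2)
F^* omega = (-8*u*v^2 + 6*u + 8*v^3) du + (8*v*(-u^2 + 3*u*v + 2*v^2)) dv.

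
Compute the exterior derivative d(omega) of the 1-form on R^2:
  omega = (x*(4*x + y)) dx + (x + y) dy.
d(omega) = (1 - x) dx ∧ dy

For a 1-form omega = sum_i f_i dx_i, the exterior derivative is
  d(omega) = sum_{i < j} (∂f_j/∂x_i - ∂f_i/∂x_j) dx_i ∧ dx_j.
  coefficient of dx ∧ dy: ∂f_2/∂x - ∂f_1/∂y = ∂(x + y)/∂x - ∂(x*(4*x + y))/∂y = 1 - x
Assembling: d(omega) = (1 - x) dx ∧ dy.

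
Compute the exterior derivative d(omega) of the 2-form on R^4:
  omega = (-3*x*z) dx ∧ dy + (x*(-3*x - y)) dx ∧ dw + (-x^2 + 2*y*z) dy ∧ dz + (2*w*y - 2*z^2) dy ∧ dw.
d(omega) = (-5*x) dx ∧ dy ∧ dz + (x) dx ∧ dy ∧ dw + (4*z) dy ∧ dz ∧ dw

For a 2-form omega = sum_{i<j} g_{ij} dx_i ∧ dx_j, the exterior derivative is
  d(omega) = sum_{i<j} d(g_{ij}) ∧ dx_i ∧ dx_j = sum_{i<j, k} (∂g_{ij}/∂x_k) dx_k ∧ dx_i ∧ dx_j.
Expand each term, using dx_k ∧ dx_i ∧ dx_j = sgn(permutation) dx_{(a)} ∧ dx_{(b)} ∧ dx_{(c)} with (a < b < c) sorted:
  d(-3*x*z) includes (∂/∂z)(-3*x*z) dz = (-3*x) dz, which multiplied by dx ∧ dy gives (-3*x) dx ∧ dy ∧ dz
  d(x*(-3*x - y)) includes (∂/∂y)(x*(-3*x - y)) dy = (-x) dy, which multiplied by dx ∧ dw gives (x) dx ∧ dy ∧ dw
  d(-x^2 + 2*y*z) includes (∂/∂x)(-x^2 + 2*y*z) dx = (-2*x) dx, which multiplied by dy ∧ dz gives (-2*x) dx ∧ dy ∧ dz
  d(2*w*y - 2*z^2) includes (∂/∂z)(2*w*y - 2*z^2) dz = (-4*z) dz, which multiplied by dy ∧ dw gives (4*z) dy ∧ dz ∧ dw
Collecting like 3-forms: d(omega) = (-5*x) dx ∧ dy ∧ dz + (x) dx ∧ dy ∧ dw + (4*z) dy ∧ dz ∧ dw.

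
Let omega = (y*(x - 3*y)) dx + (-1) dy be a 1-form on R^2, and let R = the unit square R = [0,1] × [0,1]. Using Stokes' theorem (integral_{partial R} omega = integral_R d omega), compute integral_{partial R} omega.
integral_(partial R) omega = 5/2

Stokes: integral_partial_R omega = integral_R d omega with d omega = (∂Q/∂x - ∂P/∂y) dx ∧ dy.
  ∂Q/∂x = 0
  ∂P/∂y = x - 6*y
  integrand = ∂Q/∂x - ∂P/∂y = -x + 6*y.
Integrating over R: integral_0^1 integral_0^1 (-x + 6*y) dx dy = 5/2.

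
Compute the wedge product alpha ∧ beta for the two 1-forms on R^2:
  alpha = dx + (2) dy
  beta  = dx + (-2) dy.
alpha ∧ beta = (-4) dx ∧ dy

Distribute the wedge, using dx_i ∧ dx_j = -dx_j ∧ dx_i and dx_i ∧ dx_i = 0. For each pair (i, j) with i < j, the coefficient of dx_i ∧ dx_j in alpha ∧ beta is (alpha_i * beta_j - alpha_j * beta_i). Collecting: alpha ∧ beta = (-4) dx ∧ dy.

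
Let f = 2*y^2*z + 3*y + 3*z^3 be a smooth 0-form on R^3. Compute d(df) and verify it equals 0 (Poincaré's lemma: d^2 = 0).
d(df) = 0

Step 1: df = sum_i (∂f/∂x_i) dx_i = (0) dx + (4*y*z + 3) dy + (2*y^2 + 9*z^2) dz.
Step 2: Apply d again. Using the 1-form formula, the coefficient of dx ∧ dy in d(df) is ∂^2 f/∂x ∂y - ∂^2 f/∂y ∂x = (0) - (0) = 0 (equality of mixed partials for smooth f).
Similarly for dx ∧ dz and dy ∧ dz — all coefficients vanish. So d(df) = 0.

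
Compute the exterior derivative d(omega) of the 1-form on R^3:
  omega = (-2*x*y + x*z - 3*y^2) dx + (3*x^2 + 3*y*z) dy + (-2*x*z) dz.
d(omega) = (8*x + 6*y) dx ∧ dy + (-x - 2*z) dx ∧ dz + (-3*y) dy ∧ dz

For a 1-form omega = sum_i f_i dx_i, the exterior derivative is
  d(omega) = sum_{i < j} (∂f_j/∂x_i - ∂f_i/∂x_j) dx_i ∧ dx_j.
  coefficient of dx ∧ dy: ∂f_2/∂x - ∂f_1/∂y = ∂(3*x^2 + 3*y*z)/∂x - ∂(-2*x*y + x*z - 3*y^2)/∂y = 8*x + 6*y
  coefficient of dx ∧ dz: ∂f_3/∂x - ∂f_1/∂z = ∂(-2*x*z)/∂x - ∂(-2*x*y + x*z - 3*y^2)/∂z = -x - 2*z
  coefficient of dy ∧ dz: ∂f_3/∂y - ∂f_2/∂z = ∂(-2*x*z)/∂y - ∂(3*x^2 + 3*y*z)/∂z = -3*y
Assembling: d(omega) = (8*x + 6*y) dx ∧ dy + (-x - 2*z) dx ∧ dz + (-3*y) dy ∧ dz.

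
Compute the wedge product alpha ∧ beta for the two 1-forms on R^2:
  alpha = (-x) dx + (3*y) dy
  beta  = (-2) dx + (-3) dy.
alpha ∧ beta = (3*x + 6*y) dx ∧ dy

Distribute the wedge, using dx_i ∧ dx_j = -dx_j ∧ dx_i and dx_i ∧ dx_i = 0. For each pair (i, j) with i < j, the coefficient of dx_i ∧ dx_j in alpha ∧ beta is (alpha_i * beta_j - alpha_j * beta_i). Collecting: alpha ∧ beta = (3*x + 6*y) dx ∧ dy.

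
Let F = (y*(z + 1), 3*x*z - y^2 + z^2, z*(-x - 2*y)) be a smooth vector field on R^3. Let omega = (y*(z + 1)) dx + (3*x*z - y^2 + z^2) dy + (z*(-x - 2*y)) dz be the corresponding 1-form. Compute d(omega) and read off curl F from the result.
d(omega) = (-3*x - 4*z) dy ∧ dz + (y + z) dz ∧ dx + (2*z - 1) dx ∧ dy; curl F = (-3*x - 4*z, y + z, 2*z - 1)

d omega = sum_{i<j} (∂f_j/∂x_i - ∂f_i/∂x_j) dx_i ∧ dx_j. Under the identification (dy ∧ dz, dz ∧ dx, dx ∧ dy) ↔ (e_x, e_y, e_z), the coefficients are exactly the components of curl F. Compute:
  ∂R/∂y - ∂Q/∂z = (-2*z) - (3*x + 2*z) = -3*x - 4*z
  ∂P/∂z - ∂R/∂x = (y) - (-z) = y + z
  ∂Q/∂x - ∂P/∂y = (3*z) - (z + 1) = 2*z - 1.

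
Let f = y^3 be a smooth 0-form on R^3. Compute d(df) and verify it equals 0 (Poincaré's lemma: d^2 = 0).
d(df) = 0

Step 1: df = sum_i (∂f/∂x_i) dx_i = (0) dx + (3*y^2) dy + (0) dz.
Step 2: Apply d again. Using the 1-form formula, the coefficient of dx ∧ dy in d(df) is ∂^2 f/∂x ∂y - ∂^2 f/∂y ∂x = (0) - (0) = 0 (equality of mixed partials for smooth f).
Similarly for dx ∧ dz and dy ∧ dz — all coefficients vanish. So d(df) = 0.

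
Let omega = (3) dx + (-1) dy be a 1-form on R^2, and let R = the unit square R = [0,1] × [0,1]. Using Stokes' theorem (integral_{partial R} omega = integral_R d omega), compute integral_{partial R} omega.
integral_(partial R) omega = 0

Stokes: integral_partial_R omega = integral_R d omega with d omega = (∂Q/∂x - ∂P/∂y) dx ∧ dy.
  ∂Q/∂x = 0
  ∂P/∂y = 0
  integrand = ∂Q/∂x - ∂P/∂y = 0.
Integrating over R: integral_0^1 integral_0^1 (0) dx dy = 0.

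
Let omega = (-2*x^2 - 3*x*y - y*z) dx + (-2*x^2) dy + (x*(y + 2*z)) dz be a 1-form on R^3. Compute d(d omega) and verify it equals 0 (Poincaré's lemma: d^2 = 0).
d(d omega) = 0

Step 1: d omega = sum_{i<j} (∂f_j/∂x_i - ∂f_i/∂x_j) dx_i ∧ dx_j:
  coeff of dx ∧ dy: -x + z
  coeff of dx ∧ dz: 2*y + 2*z
  coeff of dy ∧ dz: x
Step 2: Apply d again to each 2-form coefficient. The only possible 3-form in R^3 is dx ∧ dy ∧ dz, with coefficient
  ∂(coeff of dy∧dz)/∂x - ∂(coeff of dx∧dz)/∂y + ∂(coeff of dx∧dy)/∂z
  = ∂/∂x (x) - ∂/∂y (2*y + 2*z) + ∂/∂z (-x + z).
Each of these terms simplifies to sums of mixed partials that cancel in pairs. The result is 0 (by equality of mixed partials for smooth functions — Schwarz / Clairaut).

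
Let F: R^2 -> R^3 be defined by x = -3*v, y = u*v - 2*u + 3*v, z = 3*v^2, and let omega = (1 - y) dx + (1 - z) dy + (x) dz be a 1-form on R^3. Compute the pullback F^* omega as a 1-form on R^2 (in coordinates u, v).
F^* omega = (-3*v^3 + 6*v^2 + v - 2) du + (-3*u*v^2 + 3*u*v - 5*u - 27*v^2 + 9*v) dv

Using F^*(f dg) = (f ∘ F) d(g ∘ F), substitute each coordinate x_i by F_i(u, v) in f_i, and replace dx_i by d F_i = (∂F_i/∂u) du + (∂F_i/∂v) dv.
  For the x component: f_1(F) = -u*v + 2*u - 3*v + 1; d F_1 = (0) du + (-3) dv
  For the y component: f_2(F) = 1 - 3*v^2; d F_2 = (v - 2) du + (u + 3) dv
  For the z component: f_3(F) = -3*v; d F_3 = (0) du + (6*v) dv
Combining and collecting du, dv coefficients:
  coeff of du: -3*v^3 + 6*v^2 + v - 2
  coeff of dv: -3*u*v^2 + 3*u*v - 5*u - 27*v^2 + 9*v
F^* omega = (-3*v^3 + 6*v^2 + v - 2) du + (-3*u*v^2 + 3*u*v - 5*u - 27*v^2 + 9*v) dv.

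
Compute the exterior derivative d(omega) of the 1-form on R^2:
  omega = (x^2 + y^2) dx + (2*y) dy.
d(omega) = (-2*y) dx ∧ dy

For a 1-form omega = sum_i f_i dx_i, the exterior derivative is
  d(omega) = sum_{i < j} (∂f_j/∂x_i - ∂f_i/∂x_j) dx_i ∧ dx_j.
  coefficient of dx ∧ dy: ∂f_2/∂x - ∂f_1/∂y = ∂(2*y)/∂x - ∂(x^2 + y^2)/∂y = -2*y
Assembling: d(omega) = (-2*y) dx ∧ dy.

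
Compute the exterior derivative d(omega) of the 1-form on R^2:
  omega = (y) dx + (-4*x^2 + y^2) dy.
d(omega) = (-8*x - 1) dx ∧ dy

For a 1-form omega = sum_i f_i dx_i, the exterior derivative is
  d(omega) = sum_{i < j} (∂f_j/∂x_i - ∂f_i/∂x_j) dx_i ∧ dx_j.
  coefficient of dx ∧ dy: ∂f_2/∂x - ∂f_1/∂y = ∂(-4*x^2 + y^2)/∂x - ∂(y)/∂y = -8*x - 1
Assembling: d(omega) = (-8*x - 1) dx ∧ dy.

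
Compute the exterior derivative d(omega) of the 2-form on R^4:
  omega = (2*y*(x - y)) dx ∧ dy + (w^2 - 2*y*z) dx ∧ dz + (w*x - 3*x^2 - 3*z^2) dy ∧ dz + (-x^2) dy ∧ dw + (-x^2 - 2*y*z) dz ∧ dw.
d(omega) = (w - 6*x + 2*z) dx ∧ dy ∧ dz + (2*w - 2*x) dx ∧ dz ∧ dw + (x - 2*z) dy ∧ dz ∧ dw + (-2*x) dx ∧ dy ∧ dw

For a 2-form omega = sum_{i<j} g_{ij} dx_i ∧ dx_j, the exterior derivative is
  d(omega) = sum_{i<j} d(g_{ij}) ∧ dx_i ∧ dx_j = sum_{i<j, k} (∂g_{ij}/∂x_k) dx_k ∧ dx_i ∧ dx_j.
Expand each term, using dx_k ∧ dx_i ∧ dx_j = sgn(permutation) dx_{(a)} ∧ dx_{(b)} ∧ dx_{(c)} with (a < b < c) sorted:
  d(w^2 - 2*y*z) includes (∂/∂y)(w^2 - 2*y*z) dy = (-2*z) dy, which multiplied by dx ∧ dz gives (2*z) dx ∧ dy ∧ dz
  d(w^2 - 2*y*z) includes (∂/∂w)(w^2 - 2*y*z) dw = (2*w) dw, which multiplied by dx ∧ dz gives (2*w) dx ∧ dz ∧ dw
  d(w*x - 3*x^2 - 3*z^2) includes (∂/∂x)(w*x - 3*x^2 - 3*z^2) dx = (w - 6*x) dx, which multiplied by dy ∧ dz gives (w - 6*x) dx ∧ dy ∧ dz
  d(w*x - 3*x^2 - 3*z^2) includes (∂/∂w)(w*x - 3*x^2 - 3*z^2) dw = (x) dw, which multiplied by dy ∧ dz gives (x) dy ∧ dz ∧ dw
  d(-x^2) includes (∂/∂x)(-x^2) dx = (-2*x) dx, which multiplied by dy ∧ dw gives (-2*x) dx ∧ dy ∧ dw
  d(-x^2 - 2*y*z) includes (∂/∂x)(-x^2 - 2*y*z) dx = (-2*x) dx, which multiplied by dz ∧ dw gives (-2*x) dx ∧ dz ∧ dw
  d(-x^2 - 2*y*z) includes (∂/∂y)(-x^2 - 2*y*z) dy = (-2*z) dy, which multiplied by dz ∧ dw gives (-2*z) dy ∧ dz ∧ dw
Collecting like 3-forms: d(omega) = (w - 6*x + 2*z) dx ∧ dy ∧ dz + (2*w - 2*x) dx ∧ dz ∧ dw + (x - 2*z) dy ∧ dz ∧ dw + (-2*x) dx ∧ dy ∧ dw.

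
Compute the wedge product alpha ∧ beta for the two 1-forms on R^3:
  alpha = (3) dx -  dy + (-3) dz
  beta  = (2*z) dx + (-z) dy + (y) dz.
alpha ∧ beta = (-z) dx ∧ dy + (3*y + 6*z) dx ∧ dz + (-y - 3*z) dy ∧ dz

Distribute the wedge, using dx_i ∧ dx_j = -dx_j ∧ dx_i and dx_i ∧ dx_i = 0. For each pair (i, j) with i < j, the coefficient of dx_i ∧ dx_j in alpha ∧ beta is (alpha_i * beta_j - alpha_j * beta_i). Collecting: alpha ∧ beta = (-z) dx ∧ dy + (3*y + 6*z) dx ∧ dz + (-y - 3*z) dy ∧ dz.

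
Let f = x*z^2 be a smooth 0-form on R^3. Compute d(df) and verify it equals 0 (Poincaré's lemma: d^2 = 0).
d(df) = 0

Step 1: df = sum_i (∂f/∂x_i) dx_i = (z^2) dx + (0) dy + (2*x*z) dz.
Step 2: Apply d again. Using the 1-form formula, the coefficient of dx ∧ dy in d(df) is ∂^2 f/∂x ∂y - ∂^2 f/∂y ∂x = (0) - (0) = 0 (equality of mixed partials for smooth f).
Similarly for dx ∧ dz and dy ∧ dz — all coefficients vanish. So d(df) = 0.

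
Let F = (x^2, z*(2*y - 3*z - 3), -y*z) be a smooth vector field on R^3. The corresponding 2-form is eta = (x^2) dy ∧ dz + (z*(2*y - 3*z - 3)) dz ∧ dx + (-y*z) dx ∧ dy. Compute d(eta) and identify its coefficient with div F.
d(eta) = (2*x - y + 2*z) dx ∧ dy ∧ dz; div F = 2*x - y + 2*z

For a 2-form in R^3 of the form above, applying d gives a 3-form with coefficient ∂P/∂x + ∂Q/∂y + ∂R/∂z:
  ∂P/∂x = 2*x
  ∂Q/∂y = 2*z
  ∂R/∂z = -y
Sum = 2*x - y + 2*z, which is exactly div F.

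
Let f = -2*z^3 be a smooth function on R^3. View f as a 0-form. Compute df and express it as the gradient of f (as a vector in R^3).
df = (0) dx + (0) dy + (-6*z^2) dz; grad f = (0, 0, -6*z^2)

For a 0-form f, d f = (∂f/∂x) dx + (∂f/∂y) dy + (∂f/∂z) dz. The components of the vector representation are exactly the entries of grad f in Cartesian coordinates:
  ∂f/∂x = 0
  ∂f/∂y = 0
  ∂f/∂z = -6*z^2.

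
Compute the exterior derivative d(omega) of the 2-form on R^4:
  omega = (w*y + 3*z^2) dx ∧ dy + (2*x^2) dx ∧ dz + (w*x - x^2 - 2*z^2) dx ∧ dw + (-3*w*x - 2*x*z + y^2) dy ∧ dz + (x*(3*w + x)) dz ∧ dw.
d(omega) = (-3*w + 4*z) dx ∧ dy ∧ dz + (y) dx ∧ dy ∧ dw + (3*w + 2*x + 4*z) dx ∧ dz ∧ dw + (-3*x) dy ∧ dz ∧ dw

For a 2-form omega = sum_{i<j} g_{ij} dx_i ∧ dx_j, the exterior derivative is
  d(omega) = sum_{i<j} d(g_{ij}) ∧ dx_i ∧ dx_j = sum_{i<j, k} (∂g_{ij}/∂x_k) dx_k ∧ dx_i ∧ dx_j.
Expand each term, using dx_k ∧ dx_i ∧ dx_j = sgn(permutation) dx_{(a)} ∧ dx_{(b)} ∧ dx_{(c)} with (a < b < c) sorted:
  d(w*y + 3*z^2) includes (∂/∂z)(w*y + 3*z^2) dz = (6*z) dz, which multiplied by dx ∧ dy gives (6*z) dx ∧ dy ∧ dz
  d(w*y + 3*z^2) includes (∂/∂w)(w*y + 3*z^2) dw = (y) dw, which multiplied by dx ∧ dy gives (y) dx ∧ dy ∧ dw
  d(w*x - x^2 - 2*z^2) includes (∂/∂z)(w*x - x^2 - 2*z^2) dz = (-4*z) dz, which multiplied by dx ∧ dw gives (4*z) dx ∧ dz ∧ dw
  d(-3*w*x - 2*x*z + y^2) includes (∂/∂x)(-3*w*x - 2*x*z + y^2) dx = (-3*w - 2*z) dx, which multiplied by dy ∧ dz gives (-3*w - 2*z) dx ∧ dy ∧ dz
  d(-3*w*x - 2*x*z + y^2) includes (∂/∂w)(-3*w*x - 2*x*z + y^2) dw = (-3*x) dw, which multiplied by dy ∧ dz gives (-3*x) dy ∧ dz ∧ dw
  d(x*(3*w + x)) includes (∂/∂x)(x*(3*w + x)) dx = (3*w + 2*x) dx, which multiplied by dz ∧ dw gives (3*w + 2*x) dx ∧ dz ∧ dw
Collecting like 3-forms: d(omega) = (-3*w + 4*z) dx ∧ dy ∧ dz + (y) dx ∧ dy ∧ dw + (3*w + 2*x + 4*z) dx ∧ dz ∧ dw + (-3*x) dy ∧ dz ∧ dw.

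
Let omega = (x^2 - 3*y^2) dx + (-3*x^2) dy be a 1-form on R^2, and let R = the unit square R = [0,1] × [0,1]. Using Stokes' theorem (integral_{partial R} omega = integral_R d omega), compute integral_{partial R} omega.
integral_(partial R) omega = 0

Stokes: integral_partial_R omega = integral_R d omega with d omega = (∂Q/∂x - ∂P/∂y) dx ∧ dy.
  ∂Q/∂x = -6*x
  ∂P/∂y = -6*y
  integrand = ∂Q/∂x - ∂P/∂y = -6*x + 6*y.
Integrating over R: integral_0^1 integral_0^1 (-6*x + 6*y) dx dy = 0.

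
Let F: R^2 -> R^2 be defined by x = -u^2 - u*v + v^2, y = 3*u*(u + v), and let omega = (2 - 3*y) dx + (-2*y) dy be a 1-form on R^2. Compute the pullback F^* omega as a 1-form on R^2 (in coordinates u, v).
F^* omega = (-18*u^3 - 27*u^2*v - 9*u*v^2 - 4*u - 2*v) du + (-9*u^3 - 27*u^2*v - 18*u*v^2 - 2*u + 4*v) dv

Using F^*(f dg) = (f ∘ F) d(g ∘ F), substitute each coordinate x_i by F_i(u, v) in f_i, and replace dx_i by d F_i = (∂F_i/∂u) du + (∂F_i/∂v) dv.
  For the x component: f_1(F) = -9*u^2 - 9*u*v + 2; d F_1 = (-2*u - v) du + (-u + 2*v) dv
  For the y component: f_2(F) = 6*u*(-u - v); d F_2 = (6*u + 3*v) du + (3*u) dv
Combining and collecting du, dv coefficients:
  coeff of du: -18*u^3 - 27*u^2*v - 9*u*v^2 - 4*u - 2*v
  coeff of dv: -9*u^3 - 27*u^2*v - 18*u*v^2 - 2*u + 4*v
F^* omega = (-18*u^3 - 27*u^2*v - 9*u*v^2 - 4*u - 2*v) du + (-9*u^3 - 27*u^2*v - 18*u*v^2 - 2*u + 4*v) dv.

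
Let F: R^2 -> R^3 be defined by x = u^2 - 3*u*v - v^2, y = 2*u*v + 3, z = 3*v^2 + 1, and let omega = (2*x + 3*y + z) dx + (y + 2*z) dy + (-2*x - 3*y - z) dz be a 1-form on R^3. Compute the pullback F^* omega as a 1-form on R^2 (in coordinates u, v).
F^* omega = (4*u^3 - 6*u^2*v + 6*u*v^2 + 20*u + 9*v^3 - 20*v) du + (-6*u^3 - 12*u^2*v + 9*u*v^2 - 20*u - 8*v^3 - 80*v) dv

Using F^*(f dg) = (f ∘ F) d(g ∘ F), substitute each coordinate x_i by F_i(u, v) in f_i, and replace dx_i by d F_i = (∂F_i/∂u) du + (∂F_i/∂v) dv.
  For the x component: f_1(F) = 2*u^2 + v^2 + 10; d F_1 = (2*u - 3*v) du + (-3*u - 2*v) dv
  For the y component: f_2(F) = 2*u*v + 6*v^2 + 5; d F_2 = (2*v) du + (2*u) dv
  For the z component: f_3(F) = -2*u^2 - v^2 - 10; d F_3 = (0) du + (6*v) dv
Combining and collecting du, dv coefficients:
  coeff of du: 4*u^3 - 6*u^2*v + 6*u*v^2 + 20*u + 9*v^3 - 20*v
  coeff of dv: -6*u^3 - 12*u^2*v + 9*u*v^2 - 20*u - 8*v^3 - 80*v
F^* omega = (4*u^3 - 6*u^2*v + 6*u*v^2 + 20*u + 9*v^3 - 20*v) du + (-6*u^3 - 12*u^2*v + 9*u*v^2 - 20*u - 8*v^3 - 80*v) dv.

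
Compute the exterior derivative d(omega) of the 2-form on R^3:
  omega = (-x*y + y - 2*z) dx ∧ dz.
d(omega) = (x - 1) dx ∧ dy ∧ dz

For a 2-form omega = sum_{i<j} g_{ij} dx_i ∧ dx_j, the exterior derivative is
  d(omega) = sum_{i<j} d(g_{ij}) ∧ dx_i ∧ dx_j = sum_{i<j, k} (∂g_{ij}/∂x_k) dx_k ∧ dx_i ∧ dx_j.
Expand each term, using dx_k ∧ dx_i ∧ dx_j = sgn(permutation) dx_{(a)} ∧ dx_{(b)} ∧ dx_{(c)} with (a < b < c) sorted:
  d(-x*y + y - 2*z) includes (∂/∂y)(-x*y + y - 2*z) dy = (1 - x) dy, which multiplied by dx ∧ dz gives (x - 1) dx ∧ dy ∧ dz
Collecting like 3-forms: d(omega) = (x - 1) dx ∧ dy ∧ dz.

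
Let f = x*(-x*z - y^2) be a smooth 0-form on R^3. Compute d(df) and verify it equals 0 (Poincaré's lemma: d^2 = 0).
d(df) = 0

Step 1: df = sum_i (∂f/∂x_i) dx_i = (-2*x*z - y^2) dx + (-2*x*y) dy + (-x^2) dz.
Step 2: Apply d again. Using the 1-form formula, the coefficient of dx ∧ dy in d(df) is ∂^2 f/∂x ∂y - ∂^2 f/∂y ∂x = (-2*y) - (-2*y) = 0 (equality of mixed partials for smooth f).
Similarly for dx ∧ dz and dy ∧ dz — all coefficients vanish. So d(df) = 0.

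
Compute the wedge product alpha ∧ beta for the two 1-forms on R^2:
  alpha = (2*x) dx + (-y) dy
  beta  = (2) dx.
alpha ∧ beta = (2*y) dx ∧ dy

Distribute the wedge, using dx_i ∧ dx_j = -dx_j ∧ dx_i and dx_i ∧ dx_i = 0. For each pair (i, j) with i < j, the coefficient of dx_i ∧ dx_j in alpha ∧ beta is (alpha_i * beta_j - alpha_j * beta_i). Collecting: alpha ∧ beta = (2*y) dx ∧ dy.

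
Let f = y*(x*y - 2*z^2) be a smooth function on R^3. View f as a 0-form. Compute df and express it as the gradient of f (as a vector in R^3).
df = (y^2) dx + (2*x*y - 2*z^2) dy + (-4*y*z) dz; grad f = (y^2, 2*x*y - 2*z^2, -4*y*z)

For a 0-form f, d f = (∂f/∂x) dx + (∂f/∂y) dy + (∂f/∂z) dz. The components of the vector representation are exactly the entries of grad f in Cartesian coordinates:
  ∂f/∂x = y^2
  ∂f/∂y = 2*x*y - 2*z^2
  ∂f/∂z = -4*y*z.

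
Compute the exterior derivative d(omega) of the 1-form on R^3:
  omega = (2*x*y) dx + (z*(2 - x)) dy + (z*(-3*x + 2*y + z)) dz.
d(omega) = (-2*x - z) dx ∧ dy + (-3*z) dx ∧ dz + (x + 2*z - 2) dy ∧ dz

For a 1-form omega = sum_i f_i dx_i, the exterior derivative is
  d(omega) = sum_{i < j} (∂f_j/∂x_i - ∂f_i/∂x_j) dx_i ∧ dx_j.
  coefficient of dx ∧ dy: ∂f_2/∂x - ∂f_1/∂y = ∂(z*(2 - x))/∂x - ∂(2*x*y)/∂y = -2*x - z
  coefficient of dx ∧ dz: ∂f_3/∂x - ∂f_1/∂z = ∂(z*(-3*x + 2*y + z))/∂x - ∂(2*x*y)/∂z = -3*z
  coefficient of dy ∧ dz: ∂f_3/∂y - ∂f_2/∂z = ∂(z*(-3*x + 2*y + z))/∂y - ∂(z*(2 - x))/∂z = x + 2*z - 2
Assembling: d(omega) = (-2*x - z) dx ∧ dy + (-3*z) dx ∧ dz + (x + 2*z - 2) dy ∧ dz.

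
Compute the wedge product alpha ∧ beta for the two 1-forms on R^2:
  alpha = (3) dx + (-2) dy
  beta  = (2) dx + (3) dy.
alpha ∧ beta = (13) dx ∧ dy

Distribute the wedge, using dx_i ∧ dx_j = -dx_j ∧ dx_i and dx_i ∧ dx_i = 0. For each pair (i, j) with i < j, the coefficient of dx_i ∧ dx_j in alpha ∧ beta is (alpha_i * beta_j - alpha_j * beta_i). Collecting: alpha ∧ beta = (13) dx ∧ dy.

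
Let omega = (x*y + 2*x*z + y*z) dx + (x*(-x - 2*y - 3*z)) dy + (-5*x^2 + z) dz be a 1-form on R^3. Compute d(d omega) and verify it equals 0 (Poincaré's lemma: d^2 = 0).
d(d omega) = 0

Step 1: d omega = sum_{i<j} (∂f_j/∂x_i - ∂f_i/∂x_j) dx_i ∧ dx_j:
  coeff of dx ∧ dy: -3*x - 2*y - 4*z
  coeff of dx ∧ dz: -12*x - y
  coeff of dy ∧ dz: 3*x
Step 2: Apply d again to each 2-form coefficient. The only possible 3-form in R^3 is dx ∧ dy ∧ dz, with coefficient
  ∂(coeff of dy∧dz)/∂x - ∂(coeff of dx∧dz)/∂y + ∂(coeff of dx∧dy)/∂z
  = ∂/∂x (3*x) - ∂/∂y (-12*x - y) + ∂/∂z (-3*x - 2*y - 4*z).
Each of these terms simplifies to sums of mixed partials that cancel in pairs. The result is 0 (by equality of mixed partials for smooth functions — Schwarz / Clairaut).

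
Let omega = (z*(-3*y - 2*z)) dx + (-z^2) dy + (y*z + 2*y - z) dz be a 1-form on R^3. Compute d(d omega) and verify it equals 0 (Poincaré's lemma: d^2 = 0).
d(d omega) = 0

Step 1: d omega = sum_{i<j} (∂f_j/∂x_i - ∂f_i/∂x_j) dx_i ∧ dx_j:
  coeff of dx ∧ dy: 3*z
  coeff of dx ∧ dz: 3*y + 4*z
  coeff of dy ∧ dz: 3*z + 2
Step 2: Apply d again to each 2-form coefficient. The only possible 3-form in R^3 is dx ∧ dy ∧ dz, with coefficient
  ∂(coeff of dy∧dz)/∂x - ∂(coeff of dx∧dz)/∂y + ∂(coeff of dx∧dy)/∂z
  = ∂/∂x (3*z + 2) - ∂/∂y (3*y + 4*z) + ∂/∂z (3*z).
Each of these terms simplifies to sums of mixed partials that cancel in pairs. The result is 0 (by equality of mixed partials for smooth functions — Schwarz / Clairaut).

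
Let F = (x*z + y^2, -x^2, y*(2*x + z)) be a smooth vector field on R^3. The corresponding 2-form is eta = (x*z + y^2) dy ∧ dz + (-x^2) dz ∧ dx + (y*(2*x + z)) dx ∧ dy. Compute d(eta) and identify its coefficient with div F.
d(eta) = (y + z) dx ∧ dy ∧ dz; div F = y + z

For a 2-form in R^3 of the form above, applying d gives a 3-form with coefficient ∂P/∂x + ∂Q/∂y + ∂R/∂z:
  ∂P/∂x = z
  ∂Q/∂y = 0
  ∂R/∂z = y
Sum = y + z, which is exactly div F.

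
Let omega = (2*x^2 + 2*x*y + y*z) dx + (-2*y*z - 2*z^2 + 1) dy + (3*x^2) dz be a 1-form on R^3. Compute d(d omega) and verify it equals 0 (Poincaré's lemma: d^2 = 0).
d(d omega) = 0

Step 1: d omega = sum_{i<j} (∂f_j/∂x_i - ∂f_i/∂x_j) dx_i ∧ dx_j:
  coeff of dx ∧ dy: -2*x - z
  coeff of dx ∧ dz: 6*x - y
  coeff of dy ∧ dz: 2*y + 4*z
Step 2: Apply d again to each 2-form coefficient. The only possible 3-form in R^3 is dx ∧ dy ∧ dz, with coefficient
  ∂(coeff of dy∧dz)/∂x - ∂(coeff of dx∧dz)/∂y + ∂(coeff of dx∧dy)/∂z
  = ∂/∂x (2*y + 4*z) - ∂/∂y (6*x - y) + ∂/∂z (-2*x - z).
Each of these terms simplifies to sums of mixed partials that cancel in pairs. The result is 0 (by equality of mixed partials for smooth functions — Schwarz / Clairaut).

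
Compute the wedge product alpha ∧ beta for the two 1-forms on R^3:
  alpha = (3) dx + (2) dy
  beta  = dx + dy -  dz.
alpha ∧ beta = (1) dx ∧ dy + (-3) dx ∧ dz + (-2) dy ∧ dz

Distribute the wedge, using dx_i ∧ dx_j = -dx_j ∧ dx_i and dx_i ∧ dx_i = 0. For each pair (i, j) with i < j, the coefficient of dx_i ∧ dx_j in alpha ∧ beta is (alpha_i * beta_j - alpha_j * beta_i). Collecting: alpha ∧ beta = (1) dx ∧ dy + (-3) dx ∧ dz + (-2) dy ∧ dz.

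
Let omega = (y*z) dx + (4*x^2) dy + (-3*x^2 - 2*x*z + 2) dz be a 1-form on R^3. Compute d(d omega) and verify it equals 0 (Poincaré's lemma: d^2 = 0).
d(d omega) = 0

Step 1: d omega = sum_{i<j} (∂f_j/∂x_i - ∂f_i/∂x_j) dx_i ∧ dx_j:
  coeff of dx ∧ dy: 8*x - z
  coeff of dx ∧ dz: -6*x - y - 2*z
  coeff of dy ∧ dz: 0
Step 2: Apply d again to each 2-form coefficient. The only possible 3-form in R^3 is dx ∧ dy ∧ dz, with coefficient
  ∂(coeff of dy∧dz)/∂x - ∂(coeff of dx∧dz)/∂y + ∂(coeff of dx∧dy)/∂z
  = ∂/∂x (0) - ∂/∂y (-6*x - y - 2*z) + ∂/∂z (8*x - z).
Each of these terms simplifies to sums of mixed partials that cancel in pairs. The result is 0 (by equality of mixed partials for smooth functions — Schwarz / Clairaut).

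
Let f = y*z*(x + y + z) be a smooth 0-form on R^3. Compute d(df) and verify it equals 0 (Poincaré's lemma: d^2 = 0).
d(df) = 0

Step 1: df = sum_i (∂f/∂x_i) dx_i = (y*z) dx + (z*(x + 2*y + z)) dy + (y*(x + y + 2*z)) dz.
Step 2: Apply d again. Using the 1-form formula, the coefficient of dx ∧ dy in d(df) is ∂^2 f/∂x ∂y - ∂^2 f/∂y ∂x = (z) - (z) = 0 (equality of mixed partials for smooth f).
Similarly for dx ∧ dz and dy ∧ dz — all coefficients vanish. So d(df) = 0.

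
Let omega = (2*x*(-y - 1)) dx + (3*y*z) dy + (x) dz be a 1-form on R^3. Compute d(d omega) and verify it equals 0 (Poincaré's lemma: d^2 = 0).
d(d omega) = 0

Step 1: d omega = sum_{i<j} (∂f_j/∂x_i - ∂f_i/∂x_j) dx_i ∧ dx_j:
  coeff of dx ∧ dy: 2*x
  coeff of dx ∧ dz: 1
  coeff of dy ∧ dz: -3*y
Step 2: Apply d again to each 2-form coefficient. The only possible 3-form in R^3 is dx ∧ dy ∧ dz, with coefficient
  ∂(coeff of dy∧dz)/∂x - ∂(coeff of dx∧dz)/∂y + ∂(coeff of dx∧dy)/∂z
  = ∂/∂x (-3*y) - ∂/∂y (1) + ∂/∂z (2*x).
Each of these terms simplifies to sums of mixed partials that cancel in pairs. The result is 0 (by equality of mixed partials for smooth functions — Schwarz / Clairaut).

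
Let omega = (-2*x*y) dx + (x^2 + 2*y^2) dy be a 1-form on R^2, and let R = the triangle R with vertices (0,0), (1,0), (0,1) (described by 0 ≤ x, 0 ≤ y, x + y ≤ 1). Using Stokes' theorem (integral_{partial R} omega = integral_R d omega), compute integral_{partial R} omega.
integral_(partial R) omega = 2/3

Stokes: integral_partial_R omega = integral_R d omega with d omega = (∂Q/∂x - ∂P/∂y) dx ∧ dy.
  ∂Q/∂x = 2*x
  ∂P/∂y = -2*x
  integrand = ∂Q/∂x - ∂P/∂y = 4*x.
Integrating over R: integral_0^1 integral_0^{1-x} (4*x) dy dx = 2/3.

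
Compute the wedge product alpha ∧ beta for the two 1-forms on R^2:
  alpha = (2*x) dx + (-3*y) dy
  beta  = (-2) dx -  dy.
alpha ∧ beta = (-2*x - 6*y) dx ∧ dy

Distribute the wedge, using dx_i ∧ dx_j = -dx_j ∧ dx_i and dx_i ∧ dx_i = 0. For each pair (i, j) with i < j, the coefficient of dx_i ∧ dx_j in alpha ∧ beta is (alpha_i * beta_j - alpha_j * beta_i). Collecting: alpha ∧ beta = (-2*x - 6*y) dx ∧ dy.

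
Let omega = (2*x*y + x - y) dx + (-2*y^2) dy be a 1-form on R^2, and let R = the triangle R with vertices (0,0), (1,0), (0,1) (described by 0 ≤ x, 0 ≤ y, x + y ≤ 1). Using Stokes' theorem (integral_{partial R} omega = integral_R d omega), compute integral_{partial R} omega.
integral_(partial R) omega = 1/6

Stokes: integral_partial_R omega = integral_R d omega with d omega = (∂Q/∂x - ∂P/∂y) dx ∧ dy.
  ∂Q/∂x = 0
  ∂P/∂y = 2*x - 1
  integrand = ∂Q/∂x - ∂P/∂y = 1 - 2*x.
Integrating over R: integral_0^1 integral_0^{1-x} (1 - 2*x) dy dx = 1/6.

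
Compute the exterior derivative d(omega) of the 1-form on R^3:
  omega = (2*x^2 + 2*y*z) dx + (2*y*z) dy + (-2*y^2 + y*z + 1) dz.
d(omega) = (-2*z) dx ∧ dy + (-2*y) dx ∧ dz + (-6*y + z) dy ∧ dz

For a 1-form omega = sum_i f_i dx_i, the exterior derivative is
  d(omega) = sum_{i < j} (∂f_j/∂x_i - ∂f_i/∂x_j) dx_i ∧ dx_j.
  coefficient of dx ∧ dy: ∂f_2/∂x - ∂f_1/∂y = ∂(2*y*z)/∂x - ∂(2*x^2 + 2*y*z)/∂y = -2*z
  coefficient of dx ∧ dz: ∂f_3/∂x - ∂f_1/∂z = ∂(-2*y^2 + y*z + 1)/∂x - ∂(2*x^2 + 2*y*z)/∂z = -2*y
  coefficient of dy ∧ dz: ∂f_3/∂y - ∂f_2/∂z = ∂(-2*y^2 + y*z + 1)/∂y - ∂(2*y*z)/∂z = -6*y + z
Assembling: d(omega) = (-2*z) dx ∧ dy + (-2*y) dx ∧ dz + (-6*y + z) dy ∧ dz.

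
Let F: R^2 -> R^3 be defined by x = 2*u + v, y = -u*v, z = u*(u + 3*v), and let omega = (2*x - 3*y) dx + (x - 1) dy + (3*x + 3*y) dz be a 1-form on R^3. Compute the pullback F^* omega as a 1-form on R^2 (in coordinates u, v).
F^* omega = (-6*u^2*v + 12*u^2 - 9*u*v^2 + 28*u*v + 8*u + 8*v^2 + 5*v) du + (-9*u^2*v + 16*u^2 + 11*u*v + 5*u + 2*v) dv

Using F^*(f dg) = (f ∘ F) d(g ∘ F), substitute each coordinate x_i by F_i(u, v) in f_i, and replace dx_i by d F_i = (∂F_i/∂u) du + (∂F_i/∂v) dv.
  For the x component: f_1(F) = 3*u*v + 4*u + 2*v; d F_1 = (2) du + (1) dv
  For the y component: f_2(F) = 2*u + v - 1; d F_2 = (-v) du + (-u) dv
  For the z component: f_3(F) = -3*u*v + 6*u + 3*v; d F_3 = (2*u + 3*v) du + (3*u) dv
Combining and collecting du, dv coefficients:
  coeff of du: -6*u^2*v + 12*u^2 - 9*u*v^2 + 28*u*v + 8*u + 8*v^2 + 5*v
  coeff of dv: -9*u^2*v + 16*u^2 + 11*u*v + 5*u + 2*v
F^* omega = (-6*u^2*v + 12*u^2 - 9*u*v^2 + 28*u*v + 8*u + 8*v^2 + 5*v) du + (-9*u^2*v + 16*u^2 + 11*u*v + 5*u + 2*v) dv.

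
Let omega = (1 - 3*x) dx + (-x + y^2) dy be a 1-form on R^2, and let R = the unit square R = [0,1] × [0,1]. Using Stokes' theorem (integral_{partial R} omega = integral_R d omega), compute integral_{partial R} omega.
integral_(partial R) omega = -1

Stokes: integral_partial_R omega = integral_R d omega with d omega = (∂Q/∂x - ∂P/∂y) dx ∧ dy.
  ∂Q/∂x = -1
  ∂P/∂y = 0
  integrand = ∂Q/∂x - ∂P/∂y = -1.
Integrating over R: integral_0^1 integral_0^1 (-1) dx dy = -1.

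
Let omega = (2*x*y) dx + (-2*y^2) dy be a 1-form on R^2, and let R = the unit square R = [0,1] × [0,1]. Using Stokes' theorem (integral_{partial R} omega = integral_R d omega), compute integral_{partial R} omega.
integral_(partial R) omega = -1

Stokes: integral_partial_R omega = integral_R d omega with d omega = (∂Q/∂x - ∂P/∂y) dx ∧ dy.
  ∂Q/∂x = 0
  ∂P/∂y = 2*x
  integrand = ∂Q/∂x - ∂P/∂y = -2*x.
Integrating over R: integral_0^1 integral_0^1 (-2*x) dx dy = -1.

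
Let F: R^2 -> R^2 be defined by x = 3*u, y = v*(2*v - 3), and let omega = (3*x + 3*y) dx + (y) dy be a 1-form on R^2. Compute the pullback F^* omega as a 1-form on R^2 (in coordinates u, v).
F^* omega = (27*u + 18*v^2 - 27*v) du + (v*(8*v^2 - 18*v + 9)) dv

Using F^*(f dg) = (f ∘ F) d(g ∘ F), substitute each coordinate x_i by F_i(u, v) in f_i, and replace dx_i by d F_i = (∂F_i/∂u) du + (∂F_i/∂v) dv.
  For the x component: f_1(F) = 9*u + 6*v^2 - 9*v; d F_1 = (3) du + (0) dv
  For the y component: f_2(F) = v*(2*v - 3); d F_2 = (0) du + (4*v - 3) dv
Combining and collecting du, dv coefficients:
  coeff of du: 27*u + 18*v^2 - 27*v
  coeff of dv: v*(8*v^2 - 18*v + 9)
F^* omega = (27*u + 18*v^2 - 27*v) du + (v*(8*v^2 - 18*v + 9)) dv.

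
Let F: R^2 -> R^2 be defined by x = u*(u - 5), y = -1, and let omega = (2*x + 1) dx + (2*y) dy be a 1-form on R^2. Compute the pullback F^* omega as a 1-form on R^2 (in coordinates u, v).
F^* omega = (4*u^3 - 30*u^2 + 52*u - 5) du

Using F^*(f dg) = (f ∘ F) d(g ∘ F), substitute each coordinate x_i by F_i(u, v) in f_i, and replace dx_i by d F_i = (∂F_i/∂u) du + (∂F_i/∂v) dv.
  For the x component: f_1(F) = 2*u^2 - 10*u + 1; d F_1 = (2*u - 5) du + (0) dv
  For the y component: f_2(F) = -2; d F_2 = (0) du + (0) dv
Combining and collecting du, dv coefficients:
  coeff of du: 4*u^3 - 30*u^2 + 52*u - 5
  coeff of dv: 0
F^* omega = (4*u^3 - 30*u^2 + 52*u - 5) du.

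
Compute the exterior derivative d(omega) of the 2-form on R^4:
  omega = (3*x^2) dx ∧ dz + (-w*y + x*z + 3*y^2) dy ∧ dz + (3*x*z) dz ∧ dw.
d(omega) = (z) dx ∧ dy ∧ dz + (-y) dy ∧ dz ∧ dw + (3*z) dx ∧ dz ∧ dw

For a 2-form omega = sum_{i<j} g_{ij} dx_i ∧ dx_j, the exterior derivative is
  d(omega) = sum_{i<j} d(g_{ij}) ∧ dx_i ∧ dx_j = sum_{i<j, k} (∂g_{ij}/∂x_k) dx_k ∧ dx_i ∧ dx_j.
Expand each term, using dx_k ∧ dx_i ∧ dx_j = sgn(permutation) dx_{(a)} ∧ dx_{(b)} ∧ dx_{(c)} with (a < b < c) sorted:
  d(-w*y + x*z + 3*y^2) includes (∂/∂x)(-w*y + x*z + 3*y^2) dx = (z) dx, which multiplied by dy ∧ dz gives (z) dx ∧ dy ∧ dz
  d(-w*y + x*z + 3*y^2) includes (∂/∂w)(-w*y + x*z + 3*y^2) dw = (-y) dw, which multiplied by dy ∧ dz gives (-y) dy ∧ dz ∧ dw
  d(3*x*z) includes (∂/∂x)(3*x*z) dx = (3*z) dx, which multiplied by dz ∧ dw gives (3*z) dx ∧ dz ∧ dw
Collecting like 3-forms: d(omega) = (z) dx ∧ dy ∧ dz + (-y) dy ∧ dz ∧ dw + (3*z) dx ∧ dz ∧ dw.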